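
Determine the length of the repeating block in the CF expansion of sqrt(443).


Run the CF algorithm for sqrt(443).
a_0 = floor(sqrt(443)) = 21; set m_0=0, q_0=1.
Recurrence: m' = q*a - m,  q' = (d - m'^2)/q,  a' = floor((a_0 + m')/q').
  step 1: m=21, q=2, a=21
  step 2: m=21, q=1, a=42
a_2 = 2*a_0 = 42, so the period closes here.
sqrt(443) = [21; 21, 42]
Period length = 2

2


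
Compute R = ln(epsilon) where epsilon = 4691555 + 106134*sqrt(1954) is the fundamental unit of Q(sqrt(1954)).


epsilon = 4691555 + 106134*sqrt(1954)
= 9.3831e+06
R = ln(9.3831e+06)
= 16.0544

16.0544


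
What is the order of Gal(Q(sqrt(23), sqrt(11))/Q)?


The 2 square roots of distinct primes are multiplicatively independent over Q,
so [K:Q] = 2^2 and Gal(K/Q) is isomorphic to (Z/2Z)^2.
|Gal| = 2^2 = 4

4


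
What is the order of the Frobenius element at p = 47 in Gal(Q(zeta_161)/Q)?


The Frobenius at p in Gal(Q(zeta_n)/Q) = (Z/nZ)* is the class of p, so its order is ord_161(47), the smallest k >= 1 with 47^k = 1 mod 161.
n = 161 = 7 * 23, phi(161) = 132; the order divides phi(n).
Divisors of 132: 1, 2, 3, 4, 6, 11, 12, 22, 33, 44, 66, 132
Repeated squaring mod 161: 47^1 = 47, 47^2 = 116, 47^4 = 93, 47^8 = 116, 47^16 = 93, 47^32 = 116, 47^64 = 93, 47^128 = 116
Test divisors in increasing order:
  k=1: 47^1 = 47 mod 161
  k=2: 47^2 = 116 mod 161
  k=3: 47^3 = 116 * 47 = 139 mod 161
  k=4: 47^4 = 93 mod 161
  k=6: 47^6 = 93 * 116 = 1 mod 161  <- first divisor giving 1
Order = 6

6


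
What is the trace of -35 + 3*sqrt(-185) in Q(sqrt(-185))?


Tr(a + b*sqrt(d)) = (a + b*sqrt(d)) + (a - b*sqrt(d)) = 2a
= 2 * (-35)
= -70

-70


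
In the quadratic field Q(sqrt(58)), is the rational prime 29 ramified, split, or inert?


K = Q(sqrt(58)). Since d mod 4 = 2, disc(K) = 232.
Check p | disc: 232 mod 29 = 0.
p divides disc, so p ramifies: (p) = P^2 with e=2, f=1, g=1.
Therefore p is ramified.

ramified


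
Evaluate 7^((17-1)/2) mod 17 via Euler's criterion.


p = 17 is prime and the exponent is (p-1)/2 = 8, so by Euler's criterion 7^8 = (7/17) = +1 or -1 mod 17.
Compute by square-and-multiply:
  8 = 8 (binary 1000)
  Repeated squaring mod 17: 7^1 = 7, 7^2 = 15, 7^4 = 4, 7^8 = 16
  7^8 = 16 mod 17
Result 16 = p - 1 = -1 mod 17: 7 is a quadratic non-residue mod 17. As a residue in [0, p-1] the value is 16.
7^8 mod 17 = 16

16


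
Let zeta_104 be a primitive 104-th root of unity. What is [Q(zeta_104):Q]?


The degree equals Euler's totient phi(104).
104 = 2^3 * 13
phi(104) = 48

48


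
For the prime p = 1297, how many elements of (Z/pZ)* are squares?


For prime p, the number of non-zero quadratic residues is (p-1)/2.
= (1297-1)/2
= 648

648


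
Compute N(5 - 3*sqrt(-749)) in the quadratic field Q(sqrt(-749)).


N(a + b*sqrt(d)) = a^2 - d*b^2
= (5)^2 - (-749)*(-3)^2
= 25 + 6741
= 6766

6766


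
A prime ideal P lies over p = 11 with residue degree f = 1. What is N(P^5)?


N(P^a) = p^(a*f)
= 11^(5*1)
= 11^5
= 161051

161051


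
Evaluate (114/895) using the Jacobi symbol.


Compute (114/895) via quadratic reciprocity:
  pull out 2: (2/895) = +1  (since 895 mod 8 = 7)
  reciprocity: (57/895) -> +(895/57)
  reduce: (40/57)
  pull out 2: (2/57) = +1  (since 57 mod 8 = 1)
  pull out 2: (2/57) = +1  (since 57 mod 8 = 1)
  pull out 2: (2/57) = +1  (since 57 mod 8 = 1)
  reciprocity: (5/57) -> +(57/5)
  reduce: (2/5)
  pull out 2: (2/5) = -1  (since 5 mod 8 = 5)
  (1/5) = 1
Product of signs = -1

-1


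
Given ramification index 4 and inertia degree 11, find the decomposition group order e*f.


|D_P| = e * f
= 4 * 11
= 44

44


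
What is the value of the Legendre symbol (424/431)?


p = 431 is prime, so compute (424/431) with the reciprocity algorithm (Jacobi-symbol steps: pull out 2s via (2/n), flip via reciprocity, reduce):
  pull out 2: (2/431) = +1  (since 431 mod 8 = 7)
  pull out 2: (2/431) = +1  (since 431 mod 8 = 7)
  pull out 2: (2/431) = +1  (since 431 mod 8 = 7)
  reciprocity: (53/431) -> +(431/53)
  reduce: (7/53)
  reciprocity: (7/53) -> +(53/7)
  reduce: (4/7)
  pull out 2: (2/7) = +1  (since 7 mod 8 = 7)
  pull out 2: (2/7) = +1  (since 7 mod 8 = 7)
  (1/7) = 1
Product of signs = 1
(424/431) = 1

1


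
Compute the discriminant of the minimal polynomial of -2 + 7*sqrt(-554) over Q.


The element -2 + 7*sqrt(-554) has minimal polynomial:
x^2 + 4*x + 27150
Discriminant = (4)^2 - 4*(27150)
= 16 - 108600
= -108584

-108584


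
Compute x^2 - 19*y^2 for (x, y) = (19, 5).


x^2 - d*y^2
= 19^2 - 19*5^2
= 361 - 475
= -114

-114


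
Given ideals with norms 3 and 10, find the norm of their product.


N(IJ) = N(I) * N(J)
= 3 * 10
= 30

30


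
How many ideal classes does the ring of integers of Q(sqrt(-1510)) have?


K = Q(sqrt(-1510)). d mod 4 = 2, so D = disc(K) = 4d = -6040
h(K) equals the number of primitive reduced positive-definite forms (a, b, c) = a*x^2 + b*x*y + c*y^2 with b^2 - 4ac = D,
where reduced means |b| <= a <= c, with b >= 0 whenever |b| = a or a = c, and primitive means gcd(a, b, c) = 1.
Reduced forces 3a^2 <= |D| = 6040, so 1 <= a <= 44; b must have the parity of D, and c = (b^2 - D)/(4a) must be an integer >= a.
Enumerate a = 1..44, b in [-a, a]:
  a=1: (1, 0, 1510)  [1]
  a=2: (2, 0, 755)  [1]
  a=3..4: none
  a=5: (5, 0, 302)  [1]
  a=6: none
  a=7: (7, -6, 217), (7, 6, 217)  [2]
  a=8..9: none
  a=10: (10, 0, 151)  [1]
  a=11..13: none
  a=14: (14, -8, 109), (14, 8, 109)  [2]
  a=15..22: none
  a=23: (23, -20, 70), (23, 20, 70)  [2]
  a=24..30: none
  a=31: (31, -6, 49), (31, 6, 49)  [2]
  a=32..34: none
  a=35: (35, -20, 46), (35, 20, 46)  [2]
  a=36: none
  a=37: (37, -18, 43), (37, 18, 43)  [2]
  a=38..44: none
Total reduced forms: 1 + 1 + 1 + 2 + 1 + 2 + 2 + 2 + 2 + 2 = 16
h = 16

16


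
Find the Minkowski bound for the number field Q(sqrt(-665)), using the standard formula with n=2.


d = -665, d mod 4 = 3, so disc(K) = 4d = -2660; |disc(K)| = 2660
Imaginary quadratic field, so n = 2, s = r2 = 1, r1 = 0
M = (n!/n^n) * (4/pi)^s * sqrt(|disc(K)|) = (2!/2^2) * (4/pi)^1 * sqrt(2660)
= 0.5 * 1.273240 * 51.575188
= 32.8338

32.8338


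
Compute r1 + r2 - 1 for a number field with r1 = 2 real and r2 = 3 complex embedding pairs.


By Dirichlet's unit theorem:
rank = r1 + r2 - 1
= 2 + 3 - 1
= 4

4


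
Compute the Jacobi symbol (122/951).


Compute (122/951) via quadratic reciprocity:
  pull out 2: (2/951) = +1  (since 951 mod 8 = 7)
  reciprocity: (61/951) -> +(951/61)
  reduce: (36/61)
  pull out 2: (2/61) = -1  (since 61 mod 8 = 5)
  pull out 2: (2/61) = -1  (since 61 mod 8 = 5)
  reciprocity: (9/61) -> +(61/9)
  reduce: (7/9)
  reciprocity: (7/9) -> +(9/7)
  reduce: (2/7)
  pull out 2: (2/7) = +1  (since 7 mod 8 = 7)
  (1/7) = 1
Product of signs = 1

1


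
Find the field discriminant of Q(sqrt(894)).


For K = Q(sqrt(d)) with d squarefree: disc(K) = d if d = 1 mod 4, and disc(K) = 4d if d = 2 or 3 mod 4.
Here d = 894, and d mod 4 = 2.
d = 2 mod 4, not 1 (O_K = Z[sqrt(d)]), so disc(K) = 4d = 4 * (894) = 3576

3576


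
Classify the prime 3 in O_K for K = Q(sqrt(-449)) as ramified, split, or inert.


K = Q(sqrt(-449)). Since d mod 4 = 3, disc(K) = -1796.
Check p | disc: -1796 mod 3 = 1.
p does not divide disc. Compute Legendre symbol (d/p):
1^((3-1)/2) mod 3 = 1
(d/p) = 1, so p splits: (p) = P*P' with e=1, f=1, g=2.
Therefore p is split.

split


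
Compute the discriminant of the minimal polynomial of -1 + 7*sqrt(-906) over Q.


The element -1 + 7*sqrt(-906) has minimal polynomial:
x^2 + 2*x + 44395
Discriminant = (2)^2 - 4*(44395)
= 4 - 177580
= -177576

-177576


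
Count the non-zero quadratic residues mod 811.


For prime p, the number of non-zero quadratic residues is (p-1)/2.
= (811-1)/2
= 405

405


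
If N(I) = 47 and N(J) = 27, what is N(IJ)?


N(IJ) = N(I) * N(J)
= 47 * 27
= 1269

1269


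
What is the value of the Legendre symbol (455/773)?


p = 773 is prime, so compute (455/773) with the reciprocity algorithm (Jacobi-symbol steps: pull out 2s via (2/n), flip via reciprocity, reduce):
  reciprocity: (455/773) -> +(773/455)
  reduce: (318/455)
  pull out 2: (2/455) = +1  (since 455 mod 8 = 7)
  reciprocity: (159/455) -> -(455/159)
  reduce: (137/159)
  reciprocity: (137/159) -> +(159/137)
  reduce: (22/137)
  pull out 2: (2/137) = +1  (since 137 mod 8 = 1)
  reciprocity: (11/137) -> +(137/11)
  reduce: (5/11)
  reciprocity: (5/11) -> +(11/5)
  reduce: (1/5)
  (1/5) = 1
Product of signs = -1
(455/773) = -1

-1


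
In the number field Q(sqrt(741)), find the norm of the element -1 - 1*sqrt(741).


N(a + b*sqrt(d)) = a^2 - d*b^2
= (-1)^2 - (741)*(-1)^2
= 1 - 741
= -740

-740


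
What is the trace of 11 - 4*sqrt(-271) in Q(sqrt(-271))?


Tr(a + b*sqrt(d)) = (a + b*sqrt(d)) + (a - b*sqrt(d)) = 2a
= 2 * (11)
= 22

22


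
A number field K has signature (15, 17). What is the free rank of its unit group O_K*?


By Dirichlet's unit theorem:
rank = r1 + r2 - 1
= 15 + 17 - 1
= 31

31


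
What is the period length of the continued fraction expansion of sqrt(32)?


Run the CF algorithm for sqrt(32).
a_0 = floor(sqrt(32)) = 5; set m_0=0, q_0=1.
Recurrence: m' = q*a - m,  q' = (d - m'^2)/q,  a' = floor((a_0 + m')/q').
  step 1: m=5, q=7, a=1
  step 2: m=2, q=4, a=1
  step 3: m=2, q=7, a=1
  step 4: m=5, q=1, a=10
a_4 = 2*a_0 = 10, so the period closes here.
sqrt(32) = [5; 1, 1, 1, 10]
Period length = 4

4


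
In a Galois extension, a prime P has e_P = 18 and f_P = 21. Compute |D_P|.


|D_P| = e * f
= 18 * 21
= 378

378


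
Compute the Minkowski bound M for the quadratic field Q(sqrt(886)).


d = 886, d mod 4 = 2, so disc(K) = 4d = 3544; |disc(K)| = 3544
Real quadratic field, so n = 2, s = r2 = 0, r1 = 2
M = (n!/n^n) * (4/pi)^s * sqrt(|disc(K)|) = (2!/2^2) * (4/pi)^0 * sqrt(3544)
= 0.5 * 1.000000 * 59.531504
= 29.7658

29.7658


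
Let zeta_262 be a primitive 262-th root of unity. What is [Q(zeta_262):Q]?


The degree equals Euler's totient phi(262).
262 = 2 * 131
phi(262) = 130

130


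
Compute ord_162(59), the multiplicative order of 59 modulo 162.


We want ord_162(59), the smallest k >= 1 with 59^k = 1 mod 162.
n = 162 = 2 * 3^4, phi(162) = 54; the order divides phi(n).
Divisors of 54: 1, 2, 3, 6, 9, 18, 27, 54
Repeated squaring mod 162: 59^1 = 59, 59^2 = 79, 59^4 = 85, 59^8 = 97, 59^16 = 13, 59^32 = 7
Test divisors in increasing order:
  k=1: 59^1 = 59 mod 162
  k=2: 59^2 = 79 mod 162
  k=3: 59^3 = 79 * 59 = 125 mod 162
  k=6: 59^6 = 85 * 79 = 73 mod 162
  k=9: 59^9 = 97 * 59 = 53 mod 162
  k=18: 59^18 = 13 * 79 = 55 mod 162
  k=27: 59^27 = 13 * 97 * 79 * 59 = 161 mod 162
  k=54: 59^54 = 7 * 13 * 85 * 79 = 1 mod 162  <- first divisor giving 1
Order = 54

54


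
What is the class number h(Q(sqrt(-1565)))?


K = Q(sqrt(-1565)). d mod 4 = 3, so D = disc(K) = 4d = -6260
h(K) equals the number of primitive reduced positive-definite forms (a, b, c) = a*x^2 + b*x*y + c*y^2 with b^2 - 4ac = D,
where reduced means |b| <= a <= c, with b >= 0 whenever |b| = a or a = c, and primitive means gcd(a, b, c) = 1.
Reduced forces 3a^2 <= |D| = 6260, so 1 <= a <= 45; b must have the parity of D, and c = (b^2 - D)/(4a) must be an integer >= a.
Enumerate a = 1..45, b in [-a, a]:
  a=1: (1, 0, 1565)  [1]
  a=2: (2, 2, 783)  [1]
  a=3: (3, -2, 522), (3, 2, 522)  [2]
  a=4: none
  a=5: (5, 0, 313)  [1]
  a=6: (6, -2, 261), (6, 2, 261)  [2]
  a=7..8: none
  a=9: (9, -2, 174), (9, 2, 174)  [2]
  a=10: (10, 10, 159)  [1]
  a=11..14: none
  a=15: (15, -10, 106), (15, 10, 106)  [2]
  a=16: none
  a=17: (17, -8, 93), (17, 8, 93)  [2]
  a=18: (18, -2, 87), (18, 2, 87)  [2]
  a=19..26: none
  a=27: (27, -2, 58), (27, 2, 58)  [2]
  a=28: none
  a=29: (29, -2, 54), (29, 2, 54)  [2]
  a=30: (30, -10, 53), (30, 10, 53)  [2]
  a=31: (31, -8, 51), (31, 8, 51)  [2]
  a=32..33: none
  a=34: (34, -26, 51), (34, 26, 51)  [2]
  a=35..36: none
  a=37: (37, -20, 45), (37, 20, 45)  [2]
  a=38..45: none
Total reduced forms: 1 + 1 + 2 + 1 + 2 + 2 + 1 + 2 + 2 + 2 + 2 + 2 + 2 + 2 + 2 + 2 = 28
h = 28

28


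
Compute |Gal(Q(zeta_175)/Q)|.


|Gal(Q(zeta_175)/Q)| = phi(175)
= 120

120


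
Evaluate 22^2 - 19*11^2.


x^2 - d*y^2
= 22^2 - 19*11^2
= 484 - 2299
= -1815

-1815


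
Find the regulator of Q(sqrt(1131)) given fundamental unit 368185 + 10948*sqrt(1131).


epsilon = 368185 + 10948*sqrt(1131)
= 736370.0000
R = ln(736370.0000)
= 13.5095

13.5095


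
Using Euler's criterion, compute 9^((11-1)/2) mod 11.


p = 11 is prime and the exponent is (p-1)/2 = 5, so by Euler's criterion 9^5 = (9/11) = +1 or -1 mod 11.
Compute by square-and-multiply:
  5 = 4 + 1 (binary 101)
  Repeated squaring mod 11: 9^1 = 9, 9^2 = 4, 9^4 = 5
  9^5 = 9^4 * 9^1 = 5 * 9 mod 11
    5 * 9 = 45 = 1 mod 11
  9^5 = 1 mod 11
Result 1: 9 is a quadratic residue mod 11.
9^5 mod 11 = 1

1


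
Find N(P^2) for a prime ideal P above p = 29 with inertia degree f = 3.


N(P^a) = p^(a*f)
= 29^(2*3)
= 29^6
= 594823321

594823321


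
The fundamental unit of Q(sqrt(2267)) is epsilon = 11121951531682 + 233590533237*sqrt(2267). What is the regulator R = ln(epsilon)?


epsilon = 11121951531682 + 233590533237*sqrt(2267)
= 2.2244e+13
R = ln(2.2244e+13)
= 30.7331

30.7331


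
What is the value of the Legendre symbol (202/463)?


p = 463 is prime, so compute (202/463) with the reciprocity algorithm (Jacobi-symbol steps: pull out 2s via (2/n), flip via reciprocity, reduce):
  pull out 2: (2/463) = +1  (since 463 mod 8 = 7)
  reciprocity: (101/463) -> +(463/101)
  reduce: (59/101)
  reciprocity: (59/101) -> +(101/59)
  reduce: (42/59)
  pull out 2: (2/59) = -1  (since 59 mod 8 = 3)
  reciprocity: (21/59) -> +(59/21)
  reduce: (17/21)
  reciprocity: (17/21) -> +(21/17)
  reduce: (4/17)
  pull out 2: (2/17) = +1  (since 17 mod 8 = 1)
  pull out 2: (2/17) = +1  (since 17 mod 8 = 1)
  (1/17) = 1
Product of signs = -1
(202/463) = -1

-1


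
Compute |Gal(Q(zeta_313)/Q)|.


|Gal(Q(zeta_313)/Q)| = phi(313)
= 312

312


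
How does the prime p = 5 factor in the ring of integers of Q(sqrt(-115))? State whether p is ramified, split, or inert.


K = Q(sqrt(-115)). Since d mod 4 = 1, disc(K) = -115.
Check p | disc: -115 mod 5 = 0.
p divides disc, so p ramifies: (p) = P^2 with e=2, f=1, g=1.
Therefore p is ramified.

ramified


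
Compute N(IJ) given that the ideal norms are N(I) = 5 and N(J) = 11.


N(IJ) = N(I) * N(J)
= 5 * 11
= 55

55


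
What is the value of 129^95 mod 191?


p = 191 is prime and the exponent is (p-1)/2 = 95, so by Euler's criterion 129^95 = (129/191) = +1 or -1 mod 191.
Compute by square-and-multiply:
  95 = 64 + 16 + 8 + 4 + 2 + 1 (binary 1011111)
  Repeated squaring mod 191: 129^1 = 129, 129^2 = 24, 129^4 = 3, 129^8 = 9, 129^16 = 81, 129^32 = 67, 129^64 = 96
  129^95 = 129^64 * 129^16 * 129^8 * 129^4 * 129^2 * 129^1 = 96 * 81 * 9 * 3 * 24 * 129 mod 191
    96 * 81 = 7776 = 136 mod 191
    136 * 9 = 1224 = 78 mod 191
    78 * 3 = 234 = 43 mod 191
    43 * 24 = 1032 = 77 mod 191
    77 * 129 = 9933 = 1 mod 191
  129^95 = 1 mod 191
Result 1: 129 is a quadratic residue mod 191.
129^95 mod 191 = 1

1


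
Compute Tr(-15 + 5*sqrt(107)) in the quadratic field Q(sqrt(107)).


Tr(a + b*sqrt(d)) = (a + b*sqrt(d)) + (a - b*sqrt(d)) = 2a
= 2 * (-15)
= -30

-30


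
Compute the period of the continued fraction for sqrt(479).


Run the CF algorithm for sqrt(479).
a_0 = floor(sqrt(479)) = 21; set m_0=0, q_0=1.
Recurrence: m' = q*a - m,  q' = (d - m'^2)/q,  a' = floor((a_0 + m')/q').
  step 1: m=21, q=38, a=1
  step 2: m=17, q=5, a=7
  step 3: m=18, q=31, a=1
  step 4: m=13, q=10, a=3
  step 5: m=17, q=19, a=2
  step 6: m=21, q=2, a=21
  step 7: m=21, q=19, a=2
  step 8: m=17, q=10, a=3
  step 9: m=13, q=31, a=1
  step 10: m=18, q=5, a=7
  step 11: m=17, q=38, a=1
  step 12: m=21, q=1, a=42
a_12 = 2*a_0 = 42, so the period closes here.
sqrt(479) = [21; 1, 7, 1, 3, 2, 21, 2, 3, 1, 7, 1, 42]
Period length = 12

12


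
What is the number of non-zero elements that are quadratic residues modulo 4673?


For prime p, the number of non-zero quadratic residues is (p-1)/2.
= (4673-1)/2
= 2336

2336


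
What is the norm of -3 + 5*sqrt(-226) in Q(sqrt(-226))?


N(a + b*sqrt(d)) = a^2 - d*b^2
= (-3)^2 - (-226)*(5)^2
= 9 + 5650
= 5659

5659


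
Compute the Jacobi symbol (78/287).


Compute (78/287) via quadratic reciprocity:
  pull out 2: (2/287) = +1  (since 287 mod 8 = 7)
  reciprocity: (39/287) -> -(287/39)
  reduce: (14/39)
  pull out 2: (2/39) = +1  (since 39 mod 8 = 7)
  reciprocity: (7/39) -> -(39/7)
  reduce: (4/7)
  pull out 2: (2/7) = +1  (since 7 mod 8 = 7)
  pull out 2: (2/7) = +1  (since 7 mod 8 = 7)
  (1/7) = 1
Product of signs = 1

1


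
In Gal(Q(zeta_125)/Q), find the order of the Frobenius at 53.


The Frobenius at p in Gal(Q(zeta_n)/Q) = (Z/nZ)* is the class of p, so its order is ord_125(53), the smallest k >= 1 with 53^k = 1 mod 125.
n = 125 = 5^3, phi(125) = 100; the order divides phi(n).
Divisors of 100: 1, 2, 4, 5, 10, 20, 25, 50, 100
Repeated squaring mod 125: 53^1 = 53, 53^2 = 59, 53^4 = 106, 53^8 = 111, 53^16 = 71, 53^32 = 41, 53^64 = 56
Test divisors in increasing order:
  k=1: 53^1 = 53 mod 125
  k=2: 53^2 = 59 mod 125
  k=4: 53^4 = 106 mod 125
  k=5: 53^5 = 106 * 53 = 118 mod 125
  k=10: 53^10 = 111 * 59 = 49 mod 125
  k=20: 53^20 = 71 * 106 = 26 mod 125
  k=25: 53^25 = 71 * 111 * 53 = 68 mod 125
  k=50: 53^50 = 41 * 71 * 59 = 124 mod 125
  k=100: 53^100 = 56 * 41 * 106 = 1 mod 125  <- first divisor giving 1
Order = 100

100


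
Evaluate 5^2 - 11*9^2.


x^2 - d*y^2
= 5^2 - 11*9^2
= 25 - 891
= -866

-866


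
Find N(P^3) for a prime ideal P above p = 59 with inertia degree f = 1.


N(P^a) = p^(a*f)
= 59^(3*1)
= 59^3
= 205379

205379


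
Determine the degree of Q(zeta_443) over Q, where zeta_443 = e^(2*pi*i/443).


The degree equals Euler's totient phi(443).
443 = 443
phi(443) = 442

442


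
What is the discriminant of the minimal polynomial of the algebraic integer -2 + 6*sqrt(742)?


The element -2 + 6*sqrt(742) has minimal polynomial:
x^2 + 4*x - 26708
Discriminant = (4)^2 - 4*(-26708)
= 16 + 106832
= 106848

106848


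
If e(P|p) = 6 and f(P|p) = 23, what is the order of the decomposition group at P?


|D_P| = e * f
= 6 * 23
= 138

138


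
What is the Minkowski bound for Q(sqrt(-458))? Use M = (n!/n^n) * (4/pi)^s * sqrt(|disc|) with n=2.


d = -458, d mod 4 = 2, so disc(K) = 4d = -1832; |disc(K)| = 1832
Imaginary quadratic field, so n = 2, s = r2 = 1, r1 = 0
M = (n!/n^n) * (4/pi)^s * sqrt(|disc(K)|) = (2!/2^2) * (4/pi)^1 * sqrt(1832)
= 0.5 * 1.273240 * 42.801869
= 27.2485

27.2485


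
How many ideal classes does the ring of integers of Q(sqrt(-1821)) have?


K = Q(sqrt(-1821)). d mod 4 = 3, so D = disc(K) = 4d = -7284
h(K) equals the number of primitive reduced positive-definite forms (a, b, c) = a*x^2 + b*x*y + c*y^2 with b^2 - 4ac = D,
where reduced means |b| <= a <= c, with b >= 0 whenever |b| = a or a = c, and primitive means gcd(a, b, c) = 1.
Reduced forces 3a^2 <= |D| = 7284, so 1 <= a <= 49; b must have the parity of D, and c = (b^2 - D)/(4a) must be an integer >= a.
Enumerate a = 1..49, b in [-a, a]:
  a=1: (1, 0, 1821)  [1]
  a=2: (2, 2, 911)  [1]
  a=3: (3, 0, 607)  [1]
  a=4: none
  a=5: (5, -4, 365), (5, 4, 365)  [2]
  a=6: (6, 6, 305)  [1]
  a=7..9: none
  a=10: (10, -6, 183), (10, 6, 183)  [2]
  a=11: (11, -8, 167), (11, 8, 167)  [2]
  a=12: none
  a=13: (13, -10, 142), (13, 10, 142)  [2]
  a=14: none
  a=15: (15, -6, 122), (15, 6, 122)  [2]
  a=16: none
  a=17: (17, -14, 110), (17, 14, 110)  [2]
  a=18..21: none
  a=22: (22, -14, 85), (22, 14, 85)  [2]
  a=23..24: none
  a=25: (25, -4, 73), (25, 4, 73)  [2]
  a=26: (26, -10, 71), (26, 10, 71)  [2]
  a=27..28: none
  a=29: (29, -16, 65), (29, 16, 65)  [2]
  a=30: (30, -6, 61), (30, 6, 61)  [2]
  a=31: (31, -30, 66), (31, 30, 66)  [2]
  a=32: none
  a=33: (33, -30, 62), (33, 30, 62)  [2]
  a=34: (34, -14, 55), (34, 14, 55)  [2]
  a=35..38: none
  a=39: (39, -36, 55), (39, 36, 55)  [2]
  a=40..46: none
  a=47: (47, -46, 50), (47, 46, 50)  [2]
  a=48..49: none
Total reduced forms: 1 + 1 + 1 + 2 + 1 + 2 + 2 + 2 + 2 + 2 + 2 + 2 + 2 + 2 + 2 + 2 + 2 + 2 + 2 + 2 = 36
h = 36

36


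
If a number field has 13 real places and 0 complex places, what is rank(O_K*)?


By Dirichlet's unit theorem:
rank = r1 + r2 - 1
= 13 + 0 - 1
= 12

12


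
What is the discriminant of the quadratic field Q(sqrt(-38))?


For K = Q(sqrt(d)) with d squarefree: disc(K) = d if d = 1 mod 4, and disc(K) = 4d if d = 2 or 3 mod 4.
Here d = -38, and d mod 4 = 2.
d = 2 mod 4, not 1 (O_K = Z[sqrt(d)]), so disc(K) = 4d = 4 * (-38) = -152

-152


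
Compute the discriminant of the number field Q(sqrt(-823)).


For K = Q(sqrt(d)) with d squarefree: disc(K) = d if d = 1 mod 4, and disc(K) = 4d if d = 2 or 3 mod 4.
Here d = -823, and d mod 4 = 1.
d = 1 mod 4 (O_K = Z[(1+sqrt(d))/2]), so disc(K) = d = -823

-823


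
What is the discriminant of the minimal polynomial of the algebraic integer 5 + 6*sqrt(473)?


The element 5 + 6*sqrt(473) has minimal polynomial:
x^2 - 10*x - 17003
Discriminant = (-10)^2 - 4*(-17003)
= 100 + 68012
= 68112

68112


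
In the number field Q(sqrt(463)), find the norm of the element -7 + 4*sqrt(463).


N(a + b*sqrt(d)) = a^2 - d*b^2
= (-7)^2 - (463)*(4)^2
= 49 - 7408
= -7359

-7359


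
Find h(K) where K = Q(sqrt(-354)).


K = Q(sqrt(-354)). d mod 4 = 2, so D = disc(K) = 4d = -1416
h(K) equals the number of primitive reduced positive-definite forms (a, b, c) = a*x^2 + b*x*y + c*y^2 with b^2 - 4ac = D,
where reduced means |b| <= a <= c, with b >= 0 whenever |b| = a or a = c, and primitive means gcd(a, b, c) = 1.
Reduced forces 3a^2 <= |D| = 1416, so 1 <= a <= 21; b must have the parity of D, and c = (b^2 - D)/(4a) must be an integer >= a.
Enumerate a = 1..21, b in [-a, a]:
  a=1: (1, 0, 354)  [1]
  a=2: (2, 0, 177)  [1]
  a=3: (3, 0, 118)  [1]
  a=4: none
  a=5: (5, -2, 71), (5, 2, 71)  [2]
  a=6: (6, 0, 59)  [1]
  a=7..9: none
  a=10: (10, -8, 37), (10, 8, 37)  [2]
  a=11: (11, -6, 33), (11, 6, 33)  [2]
  a=12: none
  a=13: (13, -12, 30), (13, 12, 30)  [2]
  a=14: none
  a=15: (15, -12, 26), (15, 12, 26)  [2]
  a=16..18: none
  a=19: (19, -16, 22), (19, 16, 22)  [2]
  a=20..21: none
Total reduced forms: 1 + 1 + 1 + 2 + 1 + 2 + 2 + 2 + 2 + 2 = 16
h = 16

16


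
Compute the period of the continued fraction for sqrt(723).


Run the CF algorithm for sqrt(723).
a_0 = floor(sqrt(723)) = 26; set m_0=0, q_0=1.
Recurrence: m' = q*a - m,  q' = (d - m'^2)/q,  a' = floor((a_0 + m')/q').
  step 1: m=26, q=47, a=1
  step 2: m=21, q=6, a=7
  step 3: m=21, q=47, a=1
  step 4: m=26, q=1, a=52
a_4 = 2*a_0 = 52, so the period closes here.
sqrt(723) = [26; 1, 7, 1, 52]
Period length = 4

4


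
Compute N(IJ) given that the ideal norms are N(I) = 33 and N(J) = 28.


N(IJ) = N(I) * N(J)
= 33 * 28
= 924

924


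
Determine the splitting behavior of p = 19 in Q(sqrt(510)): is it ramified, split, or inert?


K = Q(sqrt(510)). Since d mod 4 = 2, disc(K) = 2040.
Check p | disc: 2040 mod 19 = 7.
p does not divide disc. Compute Legendre symbol (d/p):
16^((19-1)/2) mod 19 = 1
(d/p) = 1, so p splits: (p) = P*P' with e=1, f=1, g=2.
Therefore p is split.

split


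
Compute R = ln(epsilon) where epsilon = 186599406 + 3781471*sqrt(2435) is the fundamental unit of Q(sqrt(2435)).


epsilon = 186599406 + 3781471*sqrt(2435)
= 3.7320e+08
R = ln(3.7320e+08)
= 19.7376

19.7376


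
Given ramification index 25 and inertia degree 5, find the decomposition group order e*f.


|D_P| = e * f
= 25 * 5
= 125

125


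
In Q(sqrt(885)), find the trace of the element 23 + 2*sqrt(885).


Tr(a + b*sqrt(d)) = (a + b*sqrt(d)) + (a - b*sqrt(d)) = 2a
= 2 * (23)
= 46

46


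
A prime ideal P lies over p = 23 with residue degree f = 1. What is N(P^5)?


N(P^a) = p^(a*f)
= 23^(5*1)
= 23^5
= 6436343

6436343


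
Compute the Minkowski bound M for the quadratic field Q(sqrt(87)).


d = 87, d mod 4 = 3, so disc(K) = 4d = 348; |disc(K)| = 348
Real quadratic field, so n = 2, s = r2 = 0, r1 = 2
M = (n!/n^n) * (4/pi)^s * sqrt(|disc(K)|) = (2!/2^2) * (4/pi)^0 * sqrt(348)
= 0.5 * 1.000000 * 18.654758
= 9.3274

9.3274


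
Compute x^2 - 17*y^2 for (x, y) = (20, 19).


x^2 - d*y^2
= 20^2 - 17*19^2
= 400 - 6137
= -5737

-5737


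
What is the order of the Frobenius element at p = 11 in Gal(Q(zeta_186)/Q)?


The Frobenius at p in Gal(Q(zeta_n)/Q) = (Z/nZ)* is the class of p, so its order is ord_186(11), the smallest k >= 1 with 11^k = 1 mod 186.
n = 186 = 2 * 3 * 31, phi(186) = 60; the order divides phi(n).
Divisors of 60: 1, 2, 3, 4, 5, 6, 10, 12, 15, 20, 30, 60
Repeated squaring mod 186: 11^1 = 11, 11^2 = 121, 11^4 = 133, 11^8 = 19, 11^16 = 175, 11^32 = 121
Test divisors in increasing order:
  k=1: 11^1 = 11 mod 186
  k=2: 11^2 = 121 mod 186
  k=3: 11^3 = 121 * 11 = 29 mod 186
  k=4: 11^4 = 133 mod 186
  k=5: 11^5 = 133 * 11 = 161 mod 186
  k=6: 11^6 = 133 * 121 = 97 mod 186
  k=10: 11^10 = 19 * 121 = 67 mod 186
  k=12: 11^12 = 19 * 133 = 109 mod 186
  k=15: 11^15 = 19 * 133 * 121 * 11 = 185 mod 186
  k=20: 11^20 = 175 * 133 = 25 mod 186
  k=30: 11^30 = 175 * 19 * 133 * 121 = 1 mod 186  <- first divisor giving 1
Order = 30

30


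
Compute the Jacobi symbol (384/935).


Compute (384/935) via quadratic reciprocity:
  pull out 2: (2/935) = +1  (since 935 mod 8 = 7)
  pull out 2: (2/935) = +1  (since 935 mod 8 = 7)
  pull out 2: (2/935) = +1  (since 935 mod 8 = 7)
  pull out 2: (2/935) = +1  (since 935 mod 8 = 7)
  pull out 2: (2/935) = +1  (since 935 mod 8 = 7)
  pull out 2: (2/935) = +1  (since 935 mod 8 = 7)
  pull out 2: (2/935) = +1  (since 935 mod 8 = 7)
  reciprocity: (3/935) -> -(935/3)
  reduce: (2/3)
  pull out 2: (2/3) = -1  (since 3 mod 8 = 3)
  (1/3) = 1
Product of signs = 1

1


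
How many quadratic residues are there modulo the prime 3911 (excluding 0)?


For prime p, the number of non-zero quadratic residues is (p-1)/2.
= (3911-1)/2
= 1955

1955


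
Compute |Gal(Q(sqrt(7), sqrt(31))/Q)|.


The 2 square roots of distinct primes are multiplicatively independent over Q,
so [K:Q] = 2^2 and Gal(K/Q) is isomorphic to (Z/2Z)^2.
|Gal| = 2^2 = 4

4


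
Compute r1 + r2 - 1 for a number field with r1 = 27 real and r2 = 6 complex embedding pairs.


By Dirichlet's unit theorem:
rank = r1 + r2 - 1
= 27 + 6 - 1
= 32

32


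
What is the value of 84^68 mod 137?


p = 137 is prime and the exponent is (p-1)/2 = 68, so by Euler's criterion 84^68 = (84/137) = +1 or -1 mod 137.
Compute by square-and-multiply:
  68 = 64 + 4 (binary 1000100)
  Repeated squaring mod 137: 84^1 = 84, 84^2 = 69, 84^4 = 103, 84^8 = 60, 84^16 = 38, 84^32 = 74, 84^64 = 133
  84^68 = 84^64 * 84^4 = 133 * 103 mod 137
    133 * 103 = 13699 = 136 mod 137
  84^68 = 136 mod 137
Result 136 = p - 1 = -1 mod 137: 84 is a quadratic non-residue mod 137. As a residue in [0, p-1] the value is 136.
84^68 mod 137 = 136

136


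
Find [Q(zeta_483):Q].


The degree equals Euler's totient phi(483).
483 = 3 * 7 * 23
phi(483) = 264

264


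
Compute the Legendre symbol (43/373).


p = 373 is prime, so compute (43/373) with the reciprocity algorithm (Jacobi-symbol steps: pull out 2s via (2/n), flip via reciprocity, reduce):
  reciprocity: (43/373) -> +(373/43)
  reduce: (29/43)
  reciprocity: (29/43) -> +(43/29)
  reduce: (14/29)
  pull out 2: (2/29) = -1  (since 29 mod 8 = 5)
  reciprocity: (7/29) -> +(29/7)
  reduce: (1/7)
  (1/7) = 1
Product of signs = -1
(43/373) = -1

-1


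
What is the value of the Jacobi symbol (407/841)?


Compute (407/841) via quadratic reciprocity:
  reciprocity: (407/841) -> +(841/407)
  reduce: (27/407)
  reciprocity: (27/407) -> -(407/27)
  reduce: (2/27)
  pull out 2: (2/27) = -1  (since 27 mod 8 = 3)
  (1/27) = 1
Product of signs = 1

1


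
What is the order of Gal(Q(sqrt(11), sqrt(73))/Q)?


The 2 square roots of distinct primes are multiplicatively independent over Q,
so [K:Q] = 2^2 and Gal(K/Q) is isomorphic to (Z/2Z)^2.
|Gal| = 2^2 = 4

4


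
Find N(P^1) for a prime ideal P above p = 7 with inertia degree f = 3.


N(P^a) = p^(a*f)
= 7^(1*3)
= 7^3
= 343

343


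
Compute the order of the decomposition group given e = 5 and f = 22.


|D_P| = e * f
= 5 * 22
= 110

110


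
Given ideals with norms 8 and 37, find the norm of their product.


N(IJ) = N(I) * N(J)
= 8 * 37
= 296

296


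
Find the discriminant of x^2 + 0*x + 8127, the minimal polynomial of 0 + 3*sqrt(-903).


The element 0 + 3*sqrt(-903) has minimal polynomial:
x^2 + 0*x + 8127
Discriminant = (0)^2 - 4*(8127)
= 0 - 32508
= -32508

-32508


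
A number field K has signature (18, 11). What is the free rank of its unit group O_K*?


By Dirichlet's unit theorem:
rank = r1 + r2 - 1
= 18 + 11 - 1
= 28

28


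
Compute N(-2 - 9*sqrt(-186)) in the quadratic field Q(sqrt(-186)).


N(a + b*sqrt(d)) = a^2 - d*b^2
= (-2)^2 - (-186)*(-9)^2
= 4 + 15066
= 15070

15070


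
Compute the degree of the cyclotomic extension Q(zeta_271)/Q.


The degree equals Euler's totient phi(271).
271 = 271
phi(271) = 270

270


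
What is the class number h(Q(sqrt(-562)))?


K = Q(sqrt(-562)). d mod 4 = 2, so D = disc(K) = 4d = -2248
h(K) equals the number of primitive reduced positive-definite forms (a, b, c) = a*x^2 + b*x*y + c*y^2 with b^2 - 4ac = D,
where reduced means |b| <= a <= c, with b >= 0 whenever |b| = a or a = c, and primitive means gcd(a, b, c) = 1.
Reduced forces 3a^2 <= |D| = 2248, so 1 <= a <= 27; b must have the parity of D, and c = (b^2 - D)/(4a) must be an integer >= a.
Enumerate a = 1..27, b in [-a, a]:
  a=1: (1, 0, 562)  [1]
  a=2: (2, 0, 281)  [1]
  a=3..12: none
  a=13: (13, -12, 46), (13, 12, 46)  [2]
  a=14..16: none
  a=17: (17, -8, 34), (17, 8, 34)  [2]
  a=18..22: none
  a=23: (23, -12, 26), (23, 12, 26)  [2]
  a=24..27: none
Total reduced forms: 1 + 1 + 2 + 2 + 2 = 8
h = 8

8


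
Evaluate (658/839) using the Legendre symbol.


p = 839 is prime, so compute (658/839) with the reciprocity algorithm (Jacobi-symbol steps: pull out 2s via (2/n), flip via reciprocity, reduce):
  pull out 2: (2/839) = +1  (since 839 mod 8 = 7)
  reciprocity: (329/839) -> +(839/329)
  reduce: (181/329)
  reciprocity: (181/329) -> +(329/181)
  reduce: (148/181)
  pull out 2: (2/181) = -1  (since 181 mod 8 = 5)
  pull out 2: (2/181) = -1  (since 181 mod 8 = 5)
  reciprocity: (37/181) -> +(181/37)
  reduce: (33/37)
  reciprocity: (33/37) -> +(37/33)
  reduce: (4/33)
  pull out 2: (2/33) = +1  (since 33 mod 8 = 1)
  pull out 2: (2/33) = +1  (since 33 mod 8 = 1)
  (1/33) = 1
Product of signs = 1
(658/839) = 1

1


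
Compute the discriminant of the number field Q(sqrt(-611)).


For K = Q(sqrt(d)) with d squarefree: disc(K) = d if d = 1 mod 4, and disc(K) = 4d if d = 2 or 3 mod 4.
Here d = -611, and d mod 4 = 1.
d = 1 mod 4 (O_K = Z[(1+sqrt(d))/2]), so disc(K) = d = -611

-611


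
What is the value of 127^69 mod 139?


p = 139 is prime and the exponent is (p-1)/2 = 69, so by Euler's criterion 127^69 = (127/139) = +1 or -1 mod 139.
Compute by square-and-multiply:
  69 = 64 + 4 + 1 (binary 1000101)
  Repeated squaring mod 139: 127^1 = 127, 127^2 = 5, 127^4 = 25, 127^8 = 69, 127^16 = 35, 127^32 = 113, 127^64 = 120
  127^69 = 127^64 * 127^4 * 127^1 = 120 * 25 * 127 mod 139
    120 * 25 = 3000 = 81 mod 139
    81 * 127 = 10287 = 1 mod 139
  127^69 = 1 mod 139
Result 1: 127 is a quadratic residue mod 139.
127^69 mod 139 = 1

1


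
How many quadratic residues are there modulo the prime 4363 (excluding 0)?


For prime p, the number of non-zero quadratic residues is (p-1)/2.
= (4363-1)/2
= 2181

2181


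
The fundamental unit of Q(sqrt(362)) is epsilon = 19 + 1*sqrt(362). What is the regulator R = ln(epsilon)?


epsilon = 19 + 1*sqrt(362)
= 38.0263
R = ln(38.0263)
= 3.6383

3.6383


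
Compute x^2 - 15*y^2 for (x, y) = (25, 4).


x^2 - d*y^2
= 25^2 - 15*4^2
= 625 - 240
= 385

385


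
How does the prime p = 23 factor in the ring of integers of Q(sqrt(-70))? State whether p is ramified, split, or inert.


K = Q(sqrt(-70)). Since d mod 4 = 2, disc(K) = -280.
Check p | disc: -280 mod 23 = 19.
p does not divide disc. Compute Legendre symbol (d/p):
22^((23-1)/2) mod 23 = -1
(d/p) = -1, so p is inert: (p) stays prime with e=1, f=2, g=1.
Therefore p is inert.

inert


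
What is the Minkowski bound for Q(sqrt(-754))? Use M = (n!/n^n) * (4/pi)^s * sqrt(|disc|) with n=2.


d = -754, d mod 4 = 2, so disc(K) = 4d = -3016; |disc(K)| = 3016
Imaginary quadratic field, so n = 2, s = r2 = 1, r1 = 0
M = (n!/n^n) * (4/pi)^s * sqrt(|disc(K)|) = (2!/2^2) * (4/pi)^1 * sqrt(3016)
= 0.5 * 1.273240 * 54.918121
= 34.9620

34.9620


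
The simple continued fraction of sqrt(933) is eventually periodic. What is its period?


Run the CF algorithm for sqrt(933).
a_0 = floor(sqrt(933)) = 30; set m_0=0, q_0=1.
Recurrence: m' = q*a - m,  q' = (d - m'^2)/q,  a' = floor((a_0 + m')/q').
  step 1: m=30, q=33, a=1
  step 2: m=3, q=28, a=1
  step 3: m=25, q=11, a=5
  step 4: m=30, q=3, a=20
  step 5: m=30, q=11, a=5
  step 6: m=25, q=28, a=1
  step 7: m=3, q=33, a=1
  step 8: m=30, q=1, a=60
a_8 = 2*a_0 = 60, so the period closes here.
sqrt(933) = [30; 1, 1, 5, 20, 5, 1, 1, 60]
Period length = 8

8


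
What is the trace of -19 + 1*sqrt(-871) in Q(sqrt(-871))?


Tr(a + b*sqrt(d)) = (a + b*sqrt(d)) + (a - b*sqrt(d)) = 2a
= 2 * (-19)
= -38

-38


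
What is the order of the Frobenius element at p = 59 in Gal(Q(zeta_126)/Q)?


The Frobenius at p in Gal(Q(zeta_n)/Q) = (Z/nZ)* is the class of p, so its order is ord_126(59), the smallest k >= 1 with 59^k = 1 mod 126.
n = 126 = 2 * 3^2 * 7, phi(126) = 36; the order divides phi(n).
Divisors of 36: 1, 2, 3, 4, 6, 9, 12, 18, 36
Repeated squaring mod 126: 59^1 = 59, 59^2 = 79, 59^4 = 67, 59^8 = 79, 59^16 = 67, 59^32 = 79
Test divisors in increasing order:
  k=1: 59^1 = 59 mod 126
  k=2: 59^2 = 79 mod 126
  k=3: 59^3 = 79 * 59 = 125 mod 126
  k=4: 59^4 = 67 mod 126
  k=6: 59^6 = 67 * 79 = 1 mod 126  <- first divisor giving 1
Order = 6

6


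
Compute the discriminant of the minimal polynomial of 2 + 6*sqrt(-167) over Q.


The element 2 + 6*sqrt(-167) has minimal polynomial:
x^2 - 4*x + 6016
Discriminant = (-4)^2 - 4*(6016)
= 16 - 24064
= -24048

-24048


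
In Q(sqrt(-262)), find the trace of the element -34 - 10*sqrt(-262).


Tr(a + b*sqrt(d)) = (a + b*sqrt(d)) + (a - b*sqrt(d)) = 2a
= 2 * (-34)
= -68

-68


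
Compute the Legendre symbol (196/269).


p = 269 is prime, so compute (196/269) with the reciprocity algorithm (Jacobi-symbol steps: pull out 2s via (2/n), flip via reciprocity, reduce):
  pull out 2: (2/269) = -1  (since 269 mod 8 = 5)
  pull out 2: (2/269) = -1  (since 269 mod 8 = 5)
  reciprocity: (49/269) -> +(269/49)
  reduce: (24/49)
  pull out 2: (2/49) = +1  (since 49 mod 8 = 1)
  pull out 2: (2/49) = +1  (since 49 mod 8 = 1)
  pull out 2: (2/49) = +1  (since 49 mod 8 = 1)
  reciprocity: (3/49) -> +(49/3)
  reduce: (1/3)
  (1/3) = 1
Product of signs = 1
(196/269) = 1

1


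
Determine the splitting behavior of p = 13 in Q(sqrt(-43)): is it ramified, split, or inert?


K = Q(sqrt(-43)). Since d mod 4 = 1, disc(K) = -43.
Check p | disc: -43 mod 13 = 9.
p does not divide disc. Compute Legendre symbol (d/p):
9^((13-1)/2) mod 13 = 1
(d/p) = 1, so p splits: (p) = P*P' with e=1, f=1, g=2.
Therefore p is split.

split


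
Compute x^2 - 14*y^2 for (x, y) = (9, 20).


x^2 - d*y^2
= 9^2 - 14*20^2
= 81 - 5600
= -5519

-5519


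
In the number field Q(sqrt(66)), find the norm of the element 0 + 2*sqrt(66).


N(a + b*sqrt(d)) = a^2 - d*b^2
= (0)^2 - (66)*(2)^2
= 0 - 264
= -264

-264


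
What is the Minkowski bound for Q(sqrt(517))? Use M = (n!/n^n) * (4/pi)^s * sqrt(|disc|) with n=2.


d = 517, d mod 4 = 1, so disc(K) = d = 517; |disc(K)| = 517
Real quadratic field, so n = 2, s = r2 = 0, r1 = 2
M = (n!/n^n) * (4/pi)^s * sqrt(|disc(K)|) = (2!/2^2) * (4/pi)^0 * sqrt(517)
= 0.5 * 1.000000 * 22.737634
= 11.3688

11.3688


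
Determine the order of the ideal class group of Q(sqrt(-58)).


K = Q(sqrt(-58)). d mod 4 = 2, so D = disc(K) = 4d = -232
h(K) equals the number of primitive reduced positive-definite forms (a, b, c) = a*x^2 + b*x*y + c*y^2 with b^2 - 4ac = D,
where reduced means |b| <= a <= c, with b >= 0 whenever |b| = a or a = c, and primitive means gcd(a, b, c) = 1.
Reduced forces 3a^2 <= |D| = 232, so 1 <= a <= 8; b must have the parity of D, and c = (b^2 - D)/(4a) must be an integer >= a.
Enumerate a = 1..8, b in [-a, a]:
  a=1: (1, 0, 58)  [1]
  a=2: (2, 0, 29)  [1]
  a=3..8: none
Total reduced forms: 1 + 1 = 2
h = 2

2


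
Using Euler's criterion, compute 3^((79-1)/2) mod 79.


p = 79 is prime and the exponent is (p-1)/2 = 39, so by Euler's criterion 3^39 = (3/79) = +1 or -1 mod 79.
Compute by square-and-multiply:
  39 = 32 + 4 + 2 + 1 (binary 100111)
  Repeated squaring mod 79: 3^1 = 3, 3^2 = 9, 3^4 = 2, 3^8 = 4, 3^16 = 16, 3^32 = 19
  3^39 = 3^32 * 3^4 * 3^2 * 3^1 = 19 * 2 * 9 * 3 mod 79
    19 * 2 = 38 = 38 mod 79
    38 * 9 = 342 = 26 mod 79
    26 * 3 = 78 = 78 mod 79
  3^39 = 78 mod 79
Result 78 = p - 1 = -1 mod 79: 3 is a quadratic non-residue mod 79. As a residue in [0, p-1] the value is 78.
3^39 mod 79 = 78

78


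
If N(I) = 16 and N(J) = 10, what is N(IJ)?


N(IJ) = N(I) * N(J)
= 16 * 10
= 160

160


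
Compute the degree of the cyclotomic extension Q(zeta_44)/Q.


The degree equals Euler's totient phi(44).
44 = 2^2 * 11
phi(44) = 20

20


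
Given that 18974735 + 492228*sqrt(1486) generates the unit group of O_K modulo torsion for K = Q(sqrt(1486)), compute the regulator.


epsilon = 18974735 + 492228*sqrt(1486)
= 3.7949e+07
R = ln(3.7949e+07)
= 17.4518

17.4518


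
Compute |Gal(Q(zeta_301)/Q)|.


|Gal(Q(zeta_301)/Q)| = phi(301)
= 252

252


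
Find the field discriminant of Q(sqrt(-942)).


For K = Q(sqrt(d)) with d squarefree: disc(K) = d if d = 1 mod 4, and disc(K) = 4d if d = 2 or 3 mod 4.
Here d = -942, and d mod 4 = 2.
d = 2 mod 4, not 1 (O_K = Z[sqrt(d)]), so disc(K) = 4d = 4 * (-942) = -3768

-3768


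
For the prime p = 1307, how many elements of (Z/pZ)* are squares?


For prime p, the number of non-zero quadratic residues is (p-1)/2.
= (1307-1)/2
= 653

653


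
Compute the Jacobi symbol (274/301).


Compute (274/301) via quadratic reciprocity:
  pull out 2: (2/301) = -1  (since 301 mod 8 = 5)
  reciprocity: (137/301) -> +(301/137)
  reduce: (27/137)
  reciprocity: (27/137) -> +(137/27)
  reduce: (2/27)
  pull out 2: (2/27) = -1  (since 27 mod 8 = 3)
  (1/27) = 1
Product of signs = 1

1


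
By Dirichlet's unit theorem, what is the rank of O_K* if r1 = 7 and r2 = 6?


By Dirichlet's unit theorem:
rank = r1 + r2 - 1
= 7 + 6 - 1
= 12

12


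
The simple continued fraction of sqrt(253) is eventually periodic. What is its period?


Run the CF algorithm for sqrt(253).
a_0 = floor(sqrt(253)) = 15; set m_0=0, q_0=1.
Recurrence: m' = q*a - m,  q' = (d - m'^2)/q,  a' = floor((a_0 + m')/q').
  step 1: m=15, q=28, a=1
  step 2: m=13, q=3, a=9
  step 3: m=14, q=19, a=1
  step 4: m=5, q=12, a=1
  step 5: m=7, q=17, a=1
  step 6: m=10, q=9, a=2
  step 7: m=8, q=21, a=1
  step 8: m=13, q=4, a=7
  step 9: m=15, q=7, a=4
  step 10: m=13, q=12, a=2
  step 11: m=11, q=11, a=2
  step 12: m=11, q=12, a=2
  step 13: m=13, q=7, a=4
  step 14: m=15, q=4, a=7
  step 15: m=13, q=21, a=1
  step 16: m=8, q=9, a=2
  step 17: m=10, q=17, a=1
  step 18: m=7, q=12, a=1
  step 19: m=5, q=19, a=1
  step 20: m=14, q=3, a=9
  step 21: m=13, q=28, a=1
  step 22: m=15, q=1, a=30
a_22 = 2*a_0 = 30, so the period closes here.
sqrt(253) = [15; 1, 9, 1, 1, 1, 2, 1, 7, 4, 2, 2, 2, 4, 7, 1, 2, 1, 1, 1, 9, 1, 30]
Period length = 22

22


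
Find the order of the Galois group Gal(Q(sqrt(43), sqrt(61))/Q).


The 2 square roots of distinct primes are multiplicatively independent over Q,
so [K:Q] = 2^2 and Gal(K/Q) is isomorphic to (Z/2Z)^2.
|Gal| = 2^2 = 4

4
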